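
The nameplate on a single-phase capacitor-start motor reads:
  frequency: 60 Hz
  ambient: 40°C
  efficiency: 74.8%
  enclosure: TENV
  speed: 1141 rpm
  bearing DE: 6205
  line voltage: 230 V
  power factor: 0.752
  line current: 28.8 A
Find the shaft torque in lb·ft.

P_in = V·I·cosφ = 230 × 28.8 × 0.752 = 4981 W
P_out = η·P_in = 0.748 × 4981 = 3726 W
n = 1141 rpm
ω = 2π×1141/60 = 119.5 rad/s
τ = P_out/ω = 3726/119.5 = 31.18 N·m
In lb·ft: 31.18/1.356 = 23 lb·ft

23 lb·ft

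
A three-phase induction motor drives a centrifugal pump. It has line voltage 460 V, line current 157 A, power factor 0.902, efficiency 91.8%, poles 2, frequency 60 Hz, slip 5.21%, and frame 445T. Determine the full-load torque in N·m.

P_in = √3·V·I·cosφ = 1.732 × 460 × 157 × 0.902 = 112827 W
P_out = η·P_in = 0.918 × 112827 = 103575 W
n_s = 120×60/2 = 3600 rpm; n = 3600×(1−0.0521) = 3412 rpm
ω = 2π×3412/60 = 357.3 rad/s
τ = P_out/ω = 103575/357.3 = 290 N·m

290 N·m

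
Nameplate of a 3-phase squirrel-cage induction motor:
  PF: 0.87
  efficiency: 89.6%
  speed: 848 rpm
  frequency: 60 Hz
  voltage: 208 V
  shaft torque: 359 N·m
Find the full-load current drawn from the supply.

114 A

ω = 2π×848/60 = 88.8 rad/s; P_out = τω = 359 × 88.8 = 31879 W
P_in = P_out / η = 31879 / 0.896 = 35579 W
I_L = P_in / (√3·V_L·cosφ) = 35579 / (1.732 × 208 × 0.87) = 114 A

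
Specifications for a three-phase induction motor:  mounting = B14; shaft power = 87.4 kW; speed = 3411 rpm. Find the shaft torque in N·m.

ω = 2π × 3411/60 = 357.2 rad/s
τ = P/ω = 87400/357.2 = 245 N·m

245 N·m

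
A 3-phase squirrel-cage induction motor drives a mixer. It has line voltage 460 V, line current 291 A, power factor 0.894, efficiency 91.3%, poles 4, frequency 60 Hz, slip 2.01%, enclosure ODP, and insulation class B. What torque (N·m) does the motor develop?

P_in = √3·V·I·cosφ = 1.732 × 460 × 291 × 0.894 = 207270 W
P_out = η·P_in = 0.913 × 207270 = 189238 W
n_s = 120×60/4 = 1800 rpm; n = 1800×(1−0.0201) = 1764 rpm
ω = 2π×1764/60 = 184.7 rad/s
τ = P_out/ω = 189238/184.7 = 1020 N·m

1020 N·m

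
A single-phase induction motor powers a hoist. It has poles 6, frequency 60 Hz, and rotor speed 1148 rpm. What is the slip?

n_s = 120f/p = 120×60/6 = 1200 rpm
s = (n_s − n)/n_s = (1200 − 1148)/1200 = 0.0433

4.3 %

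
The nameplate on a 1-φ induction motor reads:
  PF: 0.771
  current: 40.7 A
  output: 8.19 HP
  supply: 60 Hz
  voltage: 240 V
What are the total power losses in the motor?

1420 W

P_in = V·I·cosφ = 240×40.7×0.771 = 7531 W
P_out = 8.19×746 = 6110 W
Losses = P_in − P_out = 7531 − 6110 = 1421 W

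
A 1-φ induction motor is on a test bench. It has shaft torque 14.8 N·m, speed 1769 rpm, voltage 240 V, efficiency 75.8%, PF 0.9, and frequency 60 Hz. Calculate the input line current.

16.7 A

ω = 2π×1769/60 = 185.2 rad/s; P_out = τω = 14.8 × 185.2 = 2741 W
P_in = P_out / η = 2741 / 0.758 = 3616 W
I = P_in / (V·cosφ) = 3616 / (240 × 0.9) = 16.7 A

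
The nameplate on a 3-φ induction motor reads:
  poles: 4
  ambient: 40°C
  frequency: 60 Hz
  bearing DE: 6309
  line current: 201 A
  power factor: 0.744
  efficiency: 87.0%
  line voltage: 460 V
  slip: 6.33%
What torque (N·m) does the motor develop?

P_in = √3·V·I·cosφ = 1.732 × 460 × 201 × 0.744 = 119145 W
P_out = η·P_in = 0.87 × 119145 = 103656 W
n_s = 120×60/4 = 1800 rpm; n = 1800×(1−0.0633) = 1686 rpm
ω = 2π×1686/60 = 176.6 rad/s
τ = P_out/ω = 103656/176.6 = 587 N·m

587 N·m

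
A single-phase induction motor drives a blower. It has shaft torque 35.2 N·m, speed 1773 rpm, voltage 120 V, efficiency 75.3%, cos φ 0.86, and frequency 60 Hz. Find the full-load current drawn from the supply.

84.1 A

ω = 2π×1773/60 = 185.7 rad/s; P_out = τω = 35.2 × 185.7 = 6537 W
P_in = P_out / η = 6537 / 0.753 = 8681 W
I = P_in / (V·cosφ) = 8681 / (120 × 0.86) = 84.1 A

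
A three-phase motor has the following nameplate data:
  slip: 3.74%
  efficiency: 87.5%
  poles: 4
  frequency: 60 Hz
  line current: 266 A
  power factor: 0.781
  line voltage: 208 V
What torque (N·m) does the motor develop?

P_in = √3·V·I·cosφ = 1.732 × 208 × 266 × 0.781 = 74842 W
P_out = η·P_in = 0.875 × 74842 = 65487 W
n_s = 120×60/4 = 1800 rpm; n = 1800×(1−0.0374) = 1733 rpm
ω = 2π×1733/60 = 181.5 rad/s
τ = P_out/ω = 65487/181.5 = 361 N·m

361 N·m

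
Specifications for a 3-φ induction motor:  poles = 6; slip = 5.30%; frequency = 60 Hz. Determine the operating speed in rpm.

1136 rpm

n_s = 120f/p = 120×60/6 = 1200 rpm
n = n_s(1 − s) = 1200 × (1 − 0.053) = 1136 rpm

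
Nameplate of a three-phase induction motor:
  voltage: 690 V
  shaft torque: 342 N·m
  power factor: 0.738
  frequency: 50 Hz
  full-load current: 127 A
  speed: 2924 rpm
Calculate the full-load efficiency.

93.5 %

ω = 2π × 2924/60 = 306.2 rad/s; P_out = τω = 342 × 306.2 = 104720 W
P_in = √3·V_L·I_L·cosφ = 1.732 × 690 × 127 × 0.738 = 112010 W
η = P_out / P_in = 104720 / 112010 = 0.935 = 93.5%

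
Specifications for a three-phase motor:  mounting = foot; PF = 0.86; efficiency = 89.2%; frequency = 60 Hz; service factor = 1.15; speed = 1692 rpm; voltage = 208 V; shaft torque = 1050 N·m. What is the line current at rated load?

673 A

ω = 2π×1692/60 = 177.2 rad/s; P_out = τω = 1050 × 177.2 = 186060 W
P_in = P_out / η = 186060 / 0.892 = 208587 W
I_L = P_in / (√3·V_L·cosφ) = 208587 / (1.732 × 208 × 0.86) = 673 A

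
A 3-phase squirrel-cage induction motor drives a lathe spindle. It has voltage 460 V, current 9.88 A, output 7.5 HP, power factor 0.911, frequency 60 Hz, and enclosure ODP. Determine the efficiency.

P_out = 7.5 × 746 = 5595 W
P_in = √3·V_L·I_L·cosφ = 1.732 × 460 × 9.88 × 0.911 = 7171 W
η = P_out / P_in = 5595 / 7171 = 0.780 = 78.0%

78.0 %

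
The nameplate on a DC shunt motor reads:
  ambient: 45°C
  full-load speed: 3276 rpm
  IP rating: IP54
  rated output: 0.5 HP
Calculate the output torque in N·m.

1.09 N·m

P_out = 0.5 × 746 = 373 W
ω = 2π × 3276/60 = 343.1 rad/s
τ = P_out/ω = 373/343.1 = 1.09 N·m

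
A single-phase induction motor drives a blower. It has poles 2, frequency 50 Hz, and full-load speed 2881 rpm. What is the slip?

3.97 %

n_s = 120f/p = 120×50/2 = 3000 rpm
s = (n_s − n)/n_s = (3000 − 2881)/3000 = 0.0397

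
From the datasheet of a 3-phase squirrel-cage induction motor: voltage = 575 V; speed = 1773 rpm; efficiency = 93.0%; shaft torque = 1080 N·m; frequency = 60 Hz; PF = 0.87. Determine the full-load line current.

ω = 2π×1773/60 = 185.7 rad/s; P_out = τω = 1080 × 185.7 = 200556 W
P_in = P_out / η = 200556 / 0.930 = 215652 W
I_L = P_in / (√3·V_L·cosφ) = 215652 / (1.732 × 575 × 0.87) = 249 A

249 A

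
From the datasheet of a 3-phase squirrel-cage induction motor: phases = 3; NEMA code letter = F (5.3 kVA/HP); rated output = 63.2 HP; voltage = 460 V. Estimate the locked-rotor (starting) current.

S_LR = 5.3 × 63.2 = 334.96 kVA
I_LR = S_LR/(√3·V_L) = 334960/(1.732×460) = 420 A

420 A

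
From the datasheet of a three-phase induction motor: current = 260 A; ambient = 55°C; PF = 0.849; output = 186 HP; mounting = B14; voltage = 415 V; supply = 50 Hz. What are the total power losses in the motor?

P_in = √3·V·I·cosφ = 1.732×415×260×0.849 = 158663 W
P_out = 186×746 = 138756 W
Losses = P_in − P_out = 158663 − 138756 = 19907 W

19900 W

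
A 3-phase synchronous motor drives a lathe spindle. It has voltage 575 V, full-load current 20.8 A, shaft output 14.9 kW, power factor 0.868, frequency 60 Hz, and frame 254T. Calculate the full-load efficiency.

82.9 %

P_out = 14.9 kW = 14900 W
P_in = √3·V_L·I_L·cosφ = 1.732 × 575 × 20.8 × 0.868 = 17980 W
η = P_out / P_in = 14900 / 17980 = 0.829 = 82.9%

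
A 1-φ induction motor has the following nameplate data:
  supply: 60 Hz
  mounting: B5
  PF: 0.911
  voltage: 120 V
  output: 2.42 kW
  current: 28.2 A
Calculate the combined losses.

P_in = V·I·cosφ = 120×28.2×0.911 = 3083 W
P_out = 2420 W
Losses = P_in − P_out = 3083 − 2420 = 663 W

663 W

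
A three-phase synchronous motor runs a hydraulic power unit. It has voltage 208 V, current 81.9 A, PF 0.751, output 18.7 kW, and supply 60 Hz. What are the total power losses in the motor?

3.46 kW

P_in = √3·V·I·cosφ = 1.732×208×81.9×0.751 = 22158 W
P_out = 18700 W
Losses = P_in − P_out = 22158 − 18700 = 3458 W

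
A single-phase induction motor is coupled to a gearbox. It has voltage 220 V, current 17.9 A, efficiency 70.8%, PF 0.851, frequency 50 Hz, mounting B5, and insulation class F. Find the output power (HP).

P_in = V·I·cosφ = 220 × 17.9 × 0.851 = 3351 W
P_out = η·P_in = 0.708 × 3351 = 2373 W
= 2373/746 = 3.18 HP

3.18 HP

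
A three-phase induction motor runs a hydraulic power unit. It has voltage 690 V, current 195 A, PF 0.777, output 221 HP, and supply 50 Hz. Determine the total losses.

16.2 kW

P_in = √3·V·I·cosφ = 1.732×690×195×0.777 = 181073 W
P_out = 221×746 = 164866 W
Losses = P_in − P_out = 181073 − 164866 = 16207 W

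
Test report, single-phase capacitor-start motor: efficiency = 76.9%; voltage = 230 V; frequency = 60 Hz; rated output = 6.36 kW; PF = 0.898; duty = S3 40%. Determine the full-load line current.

P_out = 6.36 kW = 6360 W
P_in = P_out / η = 6360 / 0.769 = 8270 W
I = P_in / (V·cosφ) = 8270 / (230 × 0.898) = 40 A

40 A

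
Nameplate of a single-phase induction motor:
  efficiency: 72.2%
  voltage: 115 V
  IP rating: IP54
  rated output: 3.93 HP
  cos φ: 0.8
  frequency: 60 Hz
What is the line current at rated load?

P_out = 3.93 × 746 = 2932 W
P_in = P_out / η = 2932 / 0.722 = 4061 W
I = P_in / (V·cosφ) = 4061 / (115 × 0.8) = 44.1 A

44.1 A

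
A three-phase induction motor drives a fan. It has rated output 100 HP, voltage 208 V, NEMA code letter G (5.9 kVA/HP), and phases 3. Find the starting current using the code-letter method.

S_LR = 5.9 × 100 = 590 kVA
I_LR = S_LR/(√3·V_L) = 590000/(1.732×208) = 1640 A

1640 A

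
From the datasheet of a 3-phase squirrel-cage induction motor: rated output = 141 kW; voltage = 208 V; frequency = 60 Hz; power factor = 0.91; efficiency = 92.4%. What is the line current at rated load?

P_out = 141 kW = 141000 W
P_in = P_out / η = 141000 / 0.924 = 152597 W
I_L = P_in / (√3·V_L·cosφ) = 152597 / (1.732 × 208 × 0.91) = 465 A

465 A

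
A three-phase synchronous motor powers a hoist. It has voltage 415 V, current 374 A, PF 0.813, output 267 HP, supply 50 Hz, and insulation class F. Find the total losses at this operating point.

P_in = √3·V·I·cosφ = 1.732×415×374×0.813 = 218554 W
P_out = 267×746 = 199182 W
Losses = P_in − P_out = 218554 − 199182 = 19372 W

19.4 kW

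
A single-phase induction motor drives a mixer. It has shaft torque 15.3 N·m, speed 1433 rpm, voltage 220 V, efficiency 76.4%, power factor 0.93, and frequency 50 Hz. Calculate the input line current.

ω = 2π×1433/60 = 150.1 rad/s; P_out = τω = 15.3 × 150.1 = 2297 W
P_in = P_out / η = 2297 / 0.764 = 3007 W
I = P_in / (V·cosφ) = 3007 / (220 × 0.93) = 14.7 A

14.7 A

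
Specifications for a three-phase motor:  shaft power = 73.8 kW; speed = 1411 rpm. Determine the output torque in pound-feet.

ω = 2π × 1411/60 = 147.8 rad/s
τ = P/ω = 73800/147.8 = 499.3 N·m
In lb·ft: 499.3/1.356 = 368 lb·ft

368 lb·ft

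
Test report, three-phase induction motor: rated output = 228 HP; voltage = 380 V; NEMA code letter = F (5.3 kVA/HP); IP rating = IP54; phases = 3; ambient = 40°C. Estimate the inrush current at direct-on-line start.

S_LR = 5.3 × 228 = 1208.4 kVA
I_LR = S_LR/(√3·V_L) = 1208400/(1.732×380) = 1840 A

1840 A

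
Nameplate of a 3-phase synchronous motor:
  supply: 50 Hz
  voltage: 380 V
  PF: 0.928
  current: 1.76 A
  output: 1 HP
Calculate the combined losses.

329 W

P_in = √3·V·I·cosφ = 1.732×380×1.76×0.928 = 1075 W
P_out = 1×746 = 746 W
Losses = P_in − P_out = 1075 − 746 = 329 W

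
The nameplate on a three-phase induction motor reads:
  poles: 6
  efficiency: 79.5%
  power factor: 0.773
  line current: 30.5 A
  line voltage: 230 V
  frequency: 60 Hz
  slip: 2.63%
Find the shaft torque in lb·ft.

45 lb·ft

P_in = √3·V·I·cosφ = 1.732 × 230 × 30.5 × 0.773 = 9392 W
P_out = η·P_in = 0.795 × 9392 = 7467 W
n_s = 120×60/6 = 1200 rpm; n = 1200×(1−0.0263) = 1168 rpm
ω = 2π×1168/60 = 122.3 rad/s
τ = P_out/ω = 7467/122.3 = 61.05 N·m
In lb·ft: 61.05/1.356 = 45 lb·ft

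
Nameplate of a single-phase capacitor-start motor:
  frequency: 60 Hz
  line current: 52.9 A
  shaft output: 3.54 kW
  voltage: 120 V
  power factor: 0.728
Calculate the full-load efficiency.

P_out = 3.54 kW = 3540 W
P_in = V·I·cosφ = 120 × 52.9 × 0.728 = 4621 W
η = P_out / P_in = 3540 / 4621 = 0.766 = 76.6%

76.6 %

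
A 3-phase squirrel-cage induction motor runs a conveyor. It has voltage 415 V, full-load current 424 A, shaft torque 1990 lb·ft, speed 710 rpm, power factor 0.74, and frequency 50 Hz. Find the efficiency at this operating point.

τ = 1990 lb·ft × 1.356 = 2698 N·m
ω = 2π × 710/60 = 74.35 rad/s; P_out = τω = 2698 × 74.35 = 200596 W
P_in = √3·V_L·I_L·cosφ = 1.732 × 415 × 424 × 0.74 = 225524 W
η = P_out / P_in = 200596 / 225524 = 0.889 = 88.9%

88.9 %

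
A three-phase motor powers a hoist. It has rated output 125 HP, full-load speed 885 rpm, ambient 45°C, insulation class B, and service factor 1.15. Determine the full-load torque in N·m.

P_out = 125 × 746 = 93250 W
ω = 2π × 885/60 = 92.68 rad/s
τ = P_out/ω = 93250/92.68 = 1010 N·m

1010 N·m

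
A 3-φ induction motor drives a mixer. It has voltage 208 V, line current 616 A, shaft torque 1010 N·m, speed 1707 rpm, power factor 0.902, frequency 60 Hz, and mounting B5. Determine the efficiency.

90.2 %

ω = 2π × 1707/60 = 178.8 rad/s; P_out = τω = 1010 × 178.8 = 180588 W
P_in = √3·V_L·I_L·cosφ = 1.732 × 208 × 616 × 0.902 = 200170 W
η = P_out / P_in = 180588 / 200170 = 0.902 = 90.2%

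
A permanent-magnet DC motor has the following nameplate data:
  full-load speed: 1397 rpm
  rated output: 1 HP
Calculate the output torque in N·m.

5.1 N·m

P_out = 1 × 746 = 746 W
ω = 2π × 1397/60 = 146.3 rad/s
τ = P_out/ω = 746/146.3 = 5.1 N·m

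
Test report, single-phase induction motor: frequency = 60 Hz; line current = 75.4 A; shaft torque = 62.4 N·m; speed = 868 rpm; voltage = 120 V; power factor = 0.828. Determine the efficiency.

75.7 %

ω = 2π × 868/60 = 90.9 rad/s; P_out = τω = 62.4 × 90.9 = 5672 W
P_in = V·I·cosφ = 120 × 75.4 × 0.828 = 7492 W
η = P_out / P_in = 5672 / 7492 = 0.757 = 75.7%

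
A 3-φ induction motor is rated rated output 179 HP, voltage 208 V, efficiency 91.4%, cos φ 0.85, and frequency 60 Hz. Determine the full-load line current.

P_out = 179 × 746 = 133534 W
P_in = P_out / η = 133534 / 0.914 = 146098 W
I_L = P_in / (√3·V_L·cosφ) = 146098 / (1.732 × 208 × 0.85) = 477 A

477 A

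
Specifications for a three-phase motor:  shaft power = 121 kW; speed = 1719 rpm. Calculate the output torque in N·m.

672 N·m

ω = 2π × 1719/60 = 180 rad/s
τ = P/ω = 121000/180 = 672 N·m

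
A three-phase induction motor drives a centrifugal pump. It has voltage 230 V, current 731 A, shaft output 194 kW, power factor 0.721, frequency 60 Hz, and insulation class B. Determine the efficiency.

92.4 %

P_out = 194 kW = 194000 W
P_in = √3·V_L·I_L·cosφ = 1.732 × 230 × 731 × 0.721 = 209956 W
η = P_out / P_in = 194000 / 209956 = 0.924 = 92.4%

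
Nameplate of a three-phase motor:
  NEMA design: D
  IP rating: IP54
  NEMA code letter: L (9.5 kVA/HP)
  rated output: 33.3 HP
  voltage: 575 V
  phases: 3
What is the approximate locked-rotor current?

S_LR = 9.5 × 33.3 = 316.35 kVA
I_LR = S_LR/(√3·V_L) = 316350/(1.732×575) = 318 A

318 A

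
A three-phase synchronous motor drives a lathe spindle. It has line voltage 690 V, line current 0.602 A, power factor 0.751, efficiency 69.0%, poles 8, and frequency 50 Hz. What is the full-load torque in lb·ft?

P_in = √3·V·I·cosφ = 1.732 × 690 × 0.602 × 0.751 = 540 W
P_out = η·P_in = 0.69 × 540 = 373 W
n = n_s = 120×50/8 = 750 rpm (synchronous)
ω = 2π×750/60 = 78.54 rad/s
τ = P_out/ω = 373/78.54 = 4.749 N·m
In lb·ft: 4.749/1.356 = 3.5 lb·ft

3.5 lb·ft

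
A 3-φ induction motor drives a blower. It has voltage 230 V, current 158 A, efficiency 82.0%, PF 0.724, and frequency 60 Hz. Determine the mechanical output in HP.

P_in = √3·V·I·cosφ = 1.732 × 230 × 158 × 0.724 = 45569 W
P_out = η·P_in = 0.82 × 45569 = 37367 W
= 37367/746 = 50.1 HP

50.1 HP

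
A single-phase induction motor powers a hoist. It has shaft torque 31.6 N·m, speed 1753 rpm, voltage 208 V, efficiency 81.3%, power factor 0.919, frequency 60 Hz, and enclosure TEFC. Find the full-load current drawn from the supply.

ω = 2π×1753/60 = 183.6 rad/s; P_out = τω = 31.6 × 183.6 = 5802 W
P_in = P_out / η = 5802 / 0.813 = 7137 W
I = P_in / (V·cosφ) = 7137 / (208 × 0.919) = 37.3 A

37.3 A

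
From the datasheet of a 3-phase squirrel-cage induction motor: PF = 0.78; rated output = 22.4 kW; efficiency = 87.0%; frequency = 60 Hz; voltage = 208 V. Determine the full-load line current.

91.6 A

P_out = 22.4 kW = 22400 W
P_in = P_out / η = 22400 / 0.870 = 25747 W
I_L = P_in / (√3·V_L·cosφ) = 25747 / (1.732 × 208 × 0.78) = 91.6 A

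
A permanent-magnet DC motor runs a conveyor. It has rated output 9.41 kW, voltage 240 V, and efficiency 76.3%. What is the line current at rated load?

P_out = 9.41 kW = 9410 W
P_in = P_out / η = 9410 / 0.763 = 12333 W
I = P_in / V = 12333 / 240 = 51.4 A

51.4 A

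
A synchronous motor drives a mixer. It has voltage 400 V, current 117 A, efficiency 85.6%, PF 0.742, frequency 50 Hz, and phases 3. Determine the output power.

51.5 kW

P_in = √3·V·I·cosφ = 1.732 × 400 × 117 × 0.742 = 60145 W
P_out = η·P_in = 0.856 × 60145 = 51484 W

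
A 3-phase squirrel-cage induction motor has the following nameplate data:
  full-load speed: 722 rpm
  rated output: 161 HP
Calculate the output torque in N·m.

P_out = 161 × 746 = 120106 W
ω = 2π × 722/60 = 75.61 rad/s
τ = P_out/ω = 120106/75.61 = 1590 N·m

1590 N·m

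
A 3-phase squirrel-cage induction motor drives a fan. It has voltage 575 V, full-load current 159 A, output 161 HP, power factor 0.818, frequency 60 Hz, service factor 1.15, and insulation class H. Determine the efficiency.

92.7 %

P_out = 161 × 746 = 120106 W
P_in = √3·V_L·I_L·cosφ = 1.732 × 575 × 159 × 0.818 = 129529 W
η = P_out / P_in = 120106 / 129529 = 0.927 = 92.7%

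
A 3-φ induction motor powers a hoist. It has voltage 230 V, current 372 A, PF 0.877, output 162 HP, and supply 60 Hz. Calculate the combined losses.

9110 W

P_in = √3·V·I·cosφ = 1.732×230×372×0.877 = 129963 W
P_out = 162×746 = 120852 W
Losses = P_in − P_out = 129963 − 120852 = 9111 W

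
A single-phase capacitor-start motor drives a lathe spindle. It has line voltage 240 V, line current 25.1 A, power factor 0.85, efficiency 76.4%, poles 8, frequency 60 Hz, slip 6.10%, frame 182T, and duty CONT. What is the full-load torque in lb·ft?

32.6 lb·ft

P_in = V·I·cosφ = 240 × 25.1 × 0.85 = 5120 W
P_out = η·P_in = 0.764 × 5120 = 3912 W
n_s = 120×60/8 = 900 rpm; n = 900×(1−0.061) = 845 rpm
ω = 2π×845/60 = 88.49 rad/s
τ = P_out/ω = 3912/88.49 = 44.21 N·m
In lb·ft: 44.21/1.356 = 32.6 lb·ft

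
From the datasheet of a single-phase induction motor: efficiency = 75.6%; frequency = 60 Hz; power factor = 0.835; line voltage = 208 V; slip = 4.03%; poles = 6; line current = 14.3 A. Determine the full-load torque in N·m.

P_in = V·I·cosφ = 208 × 14.3 × 0.835 = 2484 W
P_out = η·P_in = 0.756 × 2484 = 1878 W
n_s = 120×60/6 = 1200 rpm; n = 1200×(1−0.0403) = 1152 rpm
ω = 2π×1152/60 = 120.6 rad/s
τ = P_out/ω = 1878/120.6 = 15.6 N·m

15.6 N·m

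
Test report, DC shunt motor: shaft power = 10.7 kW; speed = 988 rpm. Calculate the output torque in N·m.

103 N·m

ω = 2π × 988/60 = 103.5 rad/s
τ = P/ω = 10700/103.5 = 103 N·m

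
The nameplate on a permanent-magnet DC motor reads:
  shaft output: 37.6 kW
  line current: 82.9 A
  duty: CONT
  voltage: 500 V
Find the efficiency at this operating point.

P_out = 37.6 kW = 37600 W
P_in = V·I = 500 × 82.9 = 41450 W
η = P_out / P_in = 37600 / 41450 = 0.907 = 90.7%

90.7 %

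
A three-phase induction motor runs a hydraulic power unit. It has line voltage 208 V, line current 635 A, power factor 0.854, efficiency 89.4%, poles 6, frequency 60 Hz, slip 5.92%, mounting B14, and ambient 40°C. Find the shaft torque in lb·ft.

P_in = √3·V·I·cosφ = 1.732 × 208 × 635 × 0.854 = 195363 W
P_out = η·P_in = 0.894 × 195363 = 174655 W
n_s = 120×60/6 = 1200 rpm; n = 1200×(1−0.0592) = 1129 rpm
ω = 2π×1129/60 = 118.2 rad/s
τ = P_out/ω = 174655/118.2 = 1478 N·m
In lb·ft: 1478/1.356 = 1090 lb·ft

1090 lb·ft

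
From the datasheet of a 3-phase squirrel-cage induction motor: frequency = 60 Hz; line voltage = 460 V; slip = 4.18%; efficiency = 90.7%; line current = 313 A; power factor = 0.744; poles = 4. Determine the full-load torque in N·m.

P_in = √3·V·I·cosφ = 1.732 × 460 × 313 × 0.744 = 185534 W
P_out = η·P_in = 0.907 × 185534 = 168279 W
n_s = 120×60/4 = 1800 rpm; n = 1800×(1−0.0418) = 1725 rpm
ω = 2π×1725/60 = 180.6 rad/s
τ = P_out/ω = 168279/180.6 = 932 N·m

932 N·m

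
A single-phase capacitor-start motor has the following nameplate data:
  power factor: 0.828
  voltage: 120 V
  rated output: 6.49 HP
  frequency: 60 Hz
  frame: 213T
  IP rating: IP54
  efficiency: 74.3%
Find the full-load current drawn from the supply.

P_out = 6.49 × 746 = 4842 W
P_in = P_out / η = 4842 / 0.743 = 6517 W
I = P_in / (V·cosφ) = 6517 / (120 × 0.828) = 65.6 A

65.6 A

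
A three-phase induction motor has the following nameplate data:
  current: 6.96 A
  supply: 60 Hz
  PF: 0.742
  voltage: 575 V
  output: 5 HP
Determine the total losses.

1410 W

P_in = √3·V·I·cosφ = 1.732×575×6.96×0.742 = 5143 W
P_out = 5×746 = 3730 W
Losses = P_in − P_out = 5143 − 3730 = 1413 W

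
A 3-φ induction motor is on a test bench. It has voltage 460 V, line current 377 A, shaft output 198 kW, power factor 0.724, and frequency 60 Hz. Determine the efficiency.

P_out = 198 kW = 198000 W
P_in = √3·V_L·I_L·cosφ = 1.732 × 460 × 377 × 0.724 = 217463 W
η = P_out / P_in = 198000 / 217463 = 0.910 = 91.0%

91.0 %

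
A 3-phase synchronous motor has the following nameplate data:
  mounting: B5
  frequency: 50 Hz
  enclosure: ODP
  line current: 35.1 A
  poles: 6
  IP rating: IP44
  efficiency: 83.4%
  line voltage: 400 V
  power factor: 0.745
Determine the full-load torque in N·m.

144 N·m

P_in = √3·V·I·cosφ = 1.732 × 400 × 35.1 × 0.745 = 18116 W
P_out = η·P_in = 0.834 × 18116 = 15109 W
n = n_s = 120×50/6 = 1000 rpm (synchronous)
ω = 2π×1000/60 = 104.7 rad/s
τ = P_out/ω = 15109/104.7 = 144 N·m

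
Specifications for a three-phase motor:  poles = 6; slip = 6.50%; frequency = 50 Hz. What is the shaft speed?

935 rpm

n_s = 120f/p = 120×50/6 = 1000 rpm
n = n_s(1 − s) = 1000 × (1 − 0.065) = 935 rpm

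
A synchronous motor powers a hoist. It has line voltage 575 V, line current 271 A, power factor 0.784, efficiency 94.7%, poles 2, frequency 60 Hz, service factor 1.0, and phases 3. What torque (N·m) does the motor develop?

532 N·m

P_in = √3·V·I·cosφ = 1.732 × 575 × 271 × 0.784 = 211593 W
P_out = η·P_in = 0.947 × 211593 = 200379 W
n = n_s = 120×60/2 = 3600 rpm (synchronous)
ω = 2π×3600/60 = 377 rad/s
τ = P_out/ω = 200379/377 = 532 N·m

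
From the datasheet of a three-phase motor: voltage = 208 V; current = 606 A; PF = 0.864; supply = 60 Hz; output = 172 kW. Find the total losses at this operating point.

16.6 kW

P_in = √3·V·I·cosφ = 1.732×208×606×0.864 = 188624 W
P_out = 172000 W
Losses = P_in − P_out = 188624 − 172000 = 16624 W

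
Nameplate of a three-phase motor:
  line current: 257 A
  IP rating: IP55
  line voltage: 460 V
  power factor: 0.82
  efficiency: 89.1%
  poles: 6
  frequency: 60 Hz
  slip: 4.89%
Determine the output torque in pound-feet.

P_in = √3·V·I·cosφ = 1.732 × 460 × 257 × 0.82 = 167901 W
P_out = η·P_in = 0.891 × 167901 = 149600 W
n_s = 120×60/6 = 1200 rpm; n = 1200×(1−0.0489) = 1141 rpm
ω = 2π×1141/60 = 119.5 rad/s
τ = P_out/ω = 149600/119.5 = 1252 N·m
In lb·ft: 1252/1.356 = 923 lb·ft

923 lb·ft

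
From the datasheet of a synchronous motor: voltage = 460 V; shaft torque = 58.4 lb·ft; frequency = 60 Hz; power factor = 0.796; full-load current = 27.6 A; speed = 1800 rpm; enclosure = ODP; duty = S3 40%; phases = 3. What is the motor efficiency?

85.3 %

τ = 58.4 lb·ft × 1.356 = 79.19 N·m
ω = 2π × 1800/60 = 188.5 rad/s; P_out = τω = 79.19 × 188.5 = 14927 W
P_in = √3·V_L·I_L·cosφ = 1.732 × 460 × 27.6 × 0.796 = 17504 W
η = P_out / P_in = 14927 / 17504 = 0.853 = 85.3%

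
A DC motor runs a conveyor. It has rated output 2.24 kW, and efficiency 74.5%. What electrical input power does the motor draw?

P_out = 2240 W
P_in = P_out/η = 2240/0.745 = 3007 W = 3.01 kW

3.01 kW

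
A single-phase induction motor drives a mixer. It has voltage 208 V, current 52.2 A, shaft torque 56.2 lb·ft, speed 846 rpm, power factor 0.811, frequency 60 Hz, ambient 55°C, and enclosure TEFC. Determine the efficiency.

τ = 56.2 lb·ft × 1.356 = 76.21 N·m
ω = 2π × 846/60 = 88.59 rad/s; P_out = τω = 76.21 × 88.59 = 6751 W
P_in = V·I·cosφ = 208 × 52.2 × 0.811 = 8806 W
η = P_out / P_in = 6751 / 8806 = 0.767 = 76.7%

76.7 %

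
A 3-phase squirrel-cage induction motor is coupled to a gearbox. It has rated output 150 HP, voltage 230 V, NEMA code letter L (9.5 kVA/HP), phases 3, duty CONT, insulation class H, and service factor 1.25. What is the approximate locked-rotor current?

S_LR = 9.5 × 150 = 1425 kVA
I_LR = S_LR/(√3·V_L) = 1425000/(1.732×230) = 3580 A

3580 A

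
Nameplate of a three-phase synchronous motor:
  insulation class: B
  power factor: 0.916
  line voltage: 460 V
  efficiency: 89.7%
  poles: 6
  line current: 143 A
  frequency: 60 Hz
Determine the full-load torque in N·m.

745 N·m

P_in = √3·V·I·cosφ = 1.732 × 460 × 143 × 0.916 = 104361 W
P_out = η·P_in = 0.897 × 104361 = 93612 W
n = n_s = 120×60/6 = 1200 rpm (synchronous)
ω = 2π×1200/60 = 125.7 rad/s
τ = P_out/ω = 93612/125.7 = 745 N·m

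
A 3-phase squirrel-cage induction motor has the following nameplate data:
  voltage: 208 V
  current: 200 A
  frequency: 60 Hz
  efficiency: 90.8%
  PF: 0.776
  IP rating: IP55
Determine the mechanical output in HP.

P_in = √3·V·I·cosφ = 1.732 × 208 × 200 × 0.776 = 55912 W
P_out = η·P_in = 0.908 × 55912 = 50768 W
= 50768/746 = 68.1 HP

68.1 HP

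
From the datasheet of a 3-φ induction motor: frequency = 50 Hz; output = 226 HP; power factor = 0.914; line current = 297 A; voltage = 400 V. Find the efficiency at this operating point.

89.6 %

P_out = 226 × 746 = 168596 W
P_in = √3·V_L·I_L·cosφ = 1.732 × 400 × 297 × 0.914 = 188066 W
η = P_out / P_in = 168596 / 188066 = 0.896 = 89.6%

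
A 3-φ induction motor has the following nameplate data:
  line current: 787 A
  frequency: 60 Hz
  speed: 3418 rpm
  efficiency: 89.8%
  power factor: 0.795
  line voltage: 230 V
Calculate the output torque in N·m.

625 N·m

P_in = √3·V·I·cosφ = 1.732 × 230 × 787 × 0.795 = 249240 W
P_out = η·P_in = 0.898 × 249240 = 223818 W
n = 3418 rpm
ω = 2π×3418/60 = 357.9 rad/s
τ = P_out/ω = 223818/357.9 = 625 N·m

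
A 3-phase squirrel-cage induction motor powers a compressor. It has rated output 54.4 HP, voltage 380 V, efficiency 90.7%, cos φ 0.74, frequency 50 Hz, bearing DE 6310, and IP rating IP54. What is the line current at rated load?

91.9 A

P_out = 54.4 × 746 = 40582 W
P_in = P_out / η = 40582 / 0.907 = 44743 W
I_L = P_in / (√3·V_L·cosφ) = 44743 / (1.732 × 380 × 0.74) = 91.9 A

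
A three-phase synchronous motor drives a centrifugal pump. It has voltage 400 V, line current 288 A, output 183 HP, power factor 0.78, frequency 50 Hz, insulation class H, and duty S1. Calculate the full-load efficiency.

87.7 %

P_out = 183 × 746 = 136518 W
P_in = √3·V_L·I_L·cosφ = 1.732 × 400 × 288 × 0.78 = 155631 W
η = P_out / P_in = 136518 / 155631 = 0.877 = 87.7%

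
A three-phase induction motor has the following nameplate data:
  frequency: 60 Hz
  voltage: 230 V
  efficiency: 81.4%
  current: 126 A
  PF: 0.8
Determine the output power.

P_in = √3·V·I·cosφ = 1.732 × 230 × 126 × 0.8 = 40155 W
P_out = η·P_in = 0.814 × 40155 = 32686 W

32.7 kW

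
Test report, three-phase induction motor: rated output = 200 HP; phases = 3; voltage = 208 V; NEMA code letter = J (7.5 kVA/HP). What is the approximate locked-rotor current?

4160 A

S_LR = 7.5 × 200 = 1500 kVA
I_LR = S_LR/(√3·V_L) = 1500000/(1.732×208) = 4160 A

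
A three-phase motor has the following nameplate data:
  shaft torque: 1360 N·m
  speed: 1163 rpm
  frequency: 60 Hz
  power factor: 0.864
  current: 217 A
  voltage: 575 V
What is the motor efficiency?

88.7 %

ω = 2π × 1163/60 = 121.8 rad/s; P_out = τω = 1360 × 121.8 = 165648 W
P_in = √3·V_L·I_L·cosφ = 1.732 × 575 × 217 × 0.864 = 186719 W
η = P_out / P_in = 165648 / 186719 = 0.887 = 88.7%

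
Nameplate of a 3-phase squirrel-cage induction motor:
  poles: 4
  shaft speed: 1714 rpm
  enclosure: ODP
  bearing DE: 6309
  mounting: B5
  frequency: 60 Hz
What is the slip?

n_s = 120f/p = 120×60/4 = 1800 rpm
s = (n_s − n)/n_s = (1800 − 1714)/1800 = 0.0478

4.78 %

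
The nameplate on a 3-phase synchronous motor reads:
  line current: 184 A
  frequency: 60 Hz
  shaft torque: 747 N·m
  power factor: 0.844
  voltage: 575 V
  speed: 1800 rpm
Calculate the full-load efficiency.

ω = 2π × 1800/60 = 188.5 rad/s; P_out = τω = 747 × 188.5 = 140810 W
P_in = √3·V_L·I_L·cosφ = 1.732 × 575 × 184 × 0.844 = 154659 W
η = P_out / P_in = 140810 / 154659 = 0.910 = 91.0%

91.0 %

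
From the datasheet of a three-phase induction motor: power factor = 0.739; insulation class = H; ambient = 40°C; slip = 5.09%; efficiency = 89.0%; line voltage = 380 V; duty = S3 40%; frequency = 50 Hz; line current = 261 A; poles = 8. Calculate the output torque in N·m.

P_in = √3·V·I·cosφ = 1.732 × 380 × 261 × 0.739 = 126945 W
P_out = η·P_in = 0.89 × 126945 = 112981 W
n_s = 120×50/8 = 750 rpm; n = 750×(1−0.0509) = 712 rpm
ω = 2π×712/60 = 74.56 rad/s
τ = P_out/ω = 112981/74.56 = 1520 N·m

1520 N·m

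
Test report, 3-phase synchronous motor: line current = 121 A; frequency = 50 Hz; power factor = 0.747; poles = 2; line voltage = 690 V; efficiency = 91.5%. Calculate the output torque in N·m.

P_in = √3·V·I·cosφ = 1.732 × 690 × 121 × 0.747 = 108020 W
P_out = η·P_in = 0.915 × 108020 = 98838 W
n = n_s = 120×50/2 = 3000 rpm (synchronous)
ω = 2π×3000/60 = 314.2 rad/s
τ = P_out/ω = 98838/314.2 = 315 N·m

315 N·m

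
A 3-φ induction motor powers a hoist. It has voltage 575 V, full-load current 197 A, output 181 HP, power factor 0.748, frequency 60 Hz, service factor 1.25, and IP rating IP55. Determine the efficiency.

92.0 %

P_out = 181 × 746 = 135026 W
P_in = √3·V_L·I_L·cosφ = 1.732 × 575 × 197 × 0.748 = 146752 W
η = P_out / P_in = 135026 / 146752 = 0.920 = 92.0%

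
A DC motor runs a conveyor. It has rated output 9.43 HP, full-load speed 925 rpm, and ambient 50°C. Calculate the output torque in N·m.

72.6 N·m

P_out = 9.43 × 746 = 7035 W
ω = 2π × 925/60 = 96.87 rad/s
τ = P_out/ω = 7035/96.87 = 72.6 N·m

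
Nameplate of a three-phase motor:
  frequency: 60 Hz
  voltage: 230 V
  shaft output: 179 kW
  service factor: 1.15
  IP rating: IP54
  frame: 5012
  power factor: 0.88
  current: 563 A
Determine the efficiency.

90.7 %

P_out = 179 kW = 179000 W
P_in = √3·V_L·I_L·cosφ = 1.732 × 230 × 563 × 0.88 = 197363 W
η = P_out / P_in = 179000 / 197363 = 0.907 = 90.7%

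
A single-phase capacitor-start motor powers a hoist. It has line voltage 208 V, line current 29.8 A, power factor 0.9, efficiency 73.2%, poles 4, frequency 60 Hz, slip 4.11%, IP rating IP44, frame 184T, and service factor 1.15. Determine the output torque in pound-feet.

P_in = V·I·cosφ = 208 × 29.8 × 0.9 = 5579 W
P_out = η·P_in = 0.732 × 5579 = 4084 W
n_s = 120×60/4 = 1800 rpm; n = 1800×(1−0.0411) = 1726 rpm
ω = 2π×1726/60 = 180.7 rad/s
τ = P_out/ω = 4084/180.7 = 22.6 N·m
In lb·ft: 22.6/1.356 = 16.7 lb·ft

16.7 lb·ft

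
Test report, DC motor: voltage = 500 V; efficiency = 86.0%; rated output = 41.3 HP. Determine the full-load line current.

P_out = 41.3 × 746 = 30810 W
P_in = P_out / η = 30810 / 0.860 = 35826 W
I = P_in / V = 35826 / 500 = 71.7 A

71.7 A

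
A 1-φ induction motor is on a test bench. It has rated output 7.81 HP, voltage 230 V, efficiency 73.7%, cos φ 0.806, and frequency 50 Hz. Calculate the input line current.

42.6 A

P_out = 7.81 × 746 = 5826 W
P_in = P_out / η = 5826 / 0.737 = 7905 W
I = P_in / (V·cosφ) = 7905 / (230 × 0.806) = 42.6 A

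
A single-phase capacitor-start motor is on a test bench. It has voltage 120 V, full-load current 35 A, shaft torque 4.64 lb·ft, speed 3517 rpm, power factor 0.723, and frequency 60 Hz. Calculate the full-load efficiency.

76.3 %

τ = 4.64 lb·ft × 1.356 = 6.292 N·m
ω = 2π × 3517/60 = 368.3 rad/s; P_out = τω = 6.292 × 368.3 = 2317 W
P_in = V·I·cosφ = 120 × 35 × 0.723 = 3037 W
η = P_out / P_in = 2317 / 3037 = 0.763 = 76.3%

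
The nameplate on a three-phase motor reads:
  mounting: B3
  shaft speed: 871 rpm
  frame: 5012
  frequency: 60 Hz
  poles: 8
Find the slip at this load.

3.22 %

n_s = 120f/p = 120×60/8 = 900 rpm
s = (n_s − n)/n_s = (900 − 871)/900 = 0.0322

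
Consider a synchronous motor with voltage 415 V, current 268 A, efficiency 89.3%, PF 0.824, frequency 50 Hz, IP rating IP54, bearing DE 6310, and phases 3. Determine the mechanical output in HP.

190 HP

P_in = √3·V·I·cosφ = 1.732 × 415 × 268 × 0.824 = 158730 W
P_out = η·P_in = 0.893 × 158730 = 141746 W
= 141746/746 = 190 HP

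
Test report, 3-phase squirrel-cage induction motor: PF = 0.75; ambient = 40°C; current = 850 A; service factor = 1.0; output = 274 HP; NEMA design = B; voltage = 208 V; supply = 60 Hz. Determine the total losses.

P_in = √3·V·I·cosφ = 1.732×208×850×0.75 = 229663 W
P_out = 274×746 = 204404 W
Losses = P_in − P_out = 229663 − 204404 = 25259 W

25.3 kW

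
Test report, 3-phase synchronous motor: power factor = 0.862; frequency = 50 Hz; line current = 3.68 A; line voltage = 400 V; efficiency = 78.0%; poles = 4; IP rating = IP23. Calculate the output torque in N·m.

10.9 N·m

P_in = √3·V·I·cosφ = 1.732 × 400 × 3.68 × 0.862 = 2198 W
P_out = η·P_in = 0.78 × 2198 = 1714 W
n = n_s = 120×50/4 = 1500 rpm (synchronous)
ω = 2π×1500/60 = 157.1 rad/s
τ = P_out/ω = 1714/157.1 = 10.9 N·m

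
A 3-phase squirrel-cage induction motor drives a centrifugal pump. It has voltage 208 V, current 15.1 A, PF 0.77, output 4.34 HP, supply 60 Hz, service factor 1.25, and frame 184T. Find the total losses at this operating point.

P_in = √3·V·I·cosφ = 1.732×208×15.1×0.77 = 4189 W
P_out = 4.34×746 = 3238 W
Losses = P_in − P_out = 4189 − 3238 = 951 W

951 W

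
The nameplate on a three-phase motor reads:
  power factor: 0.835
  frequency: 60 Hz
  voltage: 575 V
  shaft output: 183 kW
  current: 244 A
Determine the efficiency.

P_out = 183 kW = 183000 W
P_in = √3·V_L·I_L·cosφ = 1.732 × 575 × 244 × 0.835 = 202905 W
η = P_out / P_in = 183000 / 202905 = 0.902 = 90.2%

90.2 %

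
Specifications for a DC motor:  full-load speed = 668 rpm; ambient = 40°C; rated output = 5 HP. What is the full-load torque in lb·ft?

P_out = 5 × 746 = 3730 W
ω = 2π × 668/60 = 69.95 rad/s
τ = P_out/ω = 3730/69.95 = 53.32 N·m
In lb·ft: 53.32/1.356 = 39.3 lb·ft

39.3 lb·ft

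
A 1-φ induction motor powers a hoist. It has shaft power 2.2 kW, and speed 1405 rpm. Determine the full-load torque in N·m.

15 N·m

ω = 2π × 1405/60 = 147.1 rad/s
τ = P/ω = 2200/147.1 = 15 N·m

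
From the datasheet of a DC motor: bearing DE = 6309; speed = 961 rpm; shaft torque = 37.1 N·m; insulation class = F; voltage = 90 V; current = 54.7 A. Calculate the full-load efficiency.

ω = 2π × 961/60 = 100.6 rad/s; P_out = τω = 37.1 × 100.6 = 3732 W
P_in = V·I = 90 × 54.7 = 4923 W
η = P_out / P_in = 3732 / 4923 = 0.758 = 75.8%

75.8 %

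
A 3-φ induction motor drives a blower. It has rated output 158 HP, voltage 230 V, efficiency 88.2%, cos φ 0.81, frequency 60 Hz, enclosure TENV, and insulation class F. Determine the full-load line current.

414 A

P_out = 158 × 746 = 117868 W
P_in = P_out / η = 117868 / 0.882 = 133637 W
I_L = P_in / (√3·V_L·cosφ) = 133637 / (1.732 × 230 × 0.81) = 414 A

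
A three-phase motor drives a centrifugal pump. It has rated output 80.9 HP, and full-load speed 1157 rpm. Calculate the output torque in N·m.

498 N·m

P_out = 80.9 × 746 = 60351 W
ω = 2π × 1157/60 = 121.2 rad/s
τ = P_out/ω = 60351/121.2 = 498 N·m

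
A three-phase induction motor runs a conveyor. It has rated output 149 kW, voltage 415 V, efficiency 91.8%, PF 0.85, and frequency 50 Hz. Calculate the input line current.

266 A

P_out = 149 kW = 149000 W
P_in = P_out / η = 149000 / 0.918 = 162309 W
I_L = P_in / (√3·V_L·cosφ) = 162309 / (1.732 × 415 × 0.85) = 266 A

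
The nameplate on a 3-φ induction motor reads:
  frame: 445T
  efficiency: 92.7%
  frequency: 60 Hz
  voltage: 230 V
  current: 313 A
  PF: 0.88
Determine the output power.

P_in = √3·V·I·cosφ = 1.732 × 230 × 313 × 0.88 = 109724 W
P_out = η·P_in = 0.927 × 109724 = 101714 W

102 kW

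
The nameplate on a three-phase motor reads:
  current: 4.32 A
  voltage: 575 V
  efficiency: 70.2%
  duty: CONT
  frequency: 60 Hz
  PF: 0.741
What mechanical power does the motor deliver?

P_in = √3·V·I·cosφ = 1.732 × 575 × 4.32 × 0.741 = 3188 W
P_out = η·P_in = 0.702 × 3188 = 2238 W

2.24 kW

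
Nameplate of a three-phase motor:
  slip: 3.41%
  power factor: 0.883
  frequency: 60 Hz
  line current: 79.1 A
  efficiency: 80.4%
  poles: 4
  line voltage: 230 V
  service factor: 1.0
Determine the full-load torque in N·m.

123 N·m

P_in = √3·V·I·cosφ = 1.732 × 230 × 79.1 × 0.883 = 27824 W
P_out = η·P_in = 0.804 × 27824 = 22370 W
n_s = 120×60/4 = 1800 rpm; n = 1800×(1−0.0341) = 1739 rpm
ω = 2π×1739/60 = 182.1 rad/s
τ = P_out/ω = 22370/182.1 = 123 N·m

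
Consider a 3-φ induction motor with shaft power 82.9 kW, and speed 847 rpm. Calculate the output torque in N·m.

ω = 2π × 847/60 = 88.7 rad/s
τ = P/ω = 82900/88.7 = 935 N·m

935 N·m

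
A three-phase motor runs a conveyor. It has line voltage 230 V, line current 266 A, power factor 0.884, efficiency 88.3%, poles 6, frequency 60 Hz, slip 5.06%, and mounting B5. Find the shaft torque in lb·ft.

P_in = √3·V·I·cosφ = 1.732 × 230 × 266 × 0.884 = 93672 W
P_out = η·P_in = 0.883 × 93672 = 82712 W
n_s = 120×60/6 = 1200 rpm; n = 1200×(1−0.0506) = 1139 rpm
ω = 2π×1139/60 = 119.3 rad/s
τ = P_out/ω = 82712/119.3 = 693.3 N·m
In lb·ft: 693.3/1.356 = 511 lb·ft

511 lb·ft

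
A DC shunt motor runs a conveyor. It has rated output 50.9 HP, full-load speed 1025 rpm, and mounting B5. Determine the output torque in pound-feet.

261 lb·ft

P_out = 50.9 × 746 = 37971 W
ω = 2π × 1025/60 = 107.3 rad/s
τ = P_out/ω = 37971/107.3 = 353.9 N·m
In lb·ft: 353.9/1.356 = 261 lb·ft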